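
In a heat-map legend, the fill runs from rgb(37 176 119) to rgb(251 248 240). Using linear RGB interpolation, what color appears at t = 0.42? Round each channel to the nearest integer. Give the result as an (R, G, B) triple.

R = 37 + 0.42 × (251 − 37) = 37 + 0.42 × 214 = 126.88 → 127
G = 176 + 0.42 × (248 − 176) = 176 + 0.42 × 72 = 206.24 → 206
B = 119 + 0.42 × (240 − 119) = 119 + 0.42 × 121 = 169.82 → 170
So the blended color is (127, 206, 170), about #7fceaa.

(127, 206, 170)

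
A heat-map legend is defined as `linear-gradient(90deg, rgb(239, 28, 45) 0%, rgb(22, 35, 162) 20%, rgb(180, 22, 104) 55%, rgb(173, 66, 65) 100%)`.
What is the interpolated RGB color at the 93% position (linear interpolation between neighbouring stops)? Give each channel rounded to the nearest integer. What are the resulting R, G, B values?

93% lies between the 55% and 100% stops, so the local fraction is t = (93 − 55)/(100 − 55) = 38/45 ≈ 0.8444.
R = 180 + 0.8444 × (173 − 180) = 174.089 → 174
G = 22 + 0.8444 × (66 − 22) = 59.154 → 59
B = 104 + 0.8444 × (65 − 104) = 71.068 → 71

(174, 59, 71)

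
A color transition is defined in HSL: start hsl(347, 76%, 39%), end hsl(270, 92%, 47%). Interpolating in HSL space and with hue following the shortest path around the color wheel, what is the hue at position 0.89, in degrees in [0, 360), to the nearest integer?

Hue arc: Δh = 270 − 347 = -77° (|Δh| ≤ 180, already the shorter path).
H = 347 + 0.89 × (-77) = 278.47 → 278°

278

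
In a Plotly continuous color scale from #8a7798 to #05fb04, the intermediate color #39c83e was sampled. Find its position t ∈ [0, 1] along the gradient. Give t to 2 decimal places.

Invert the lerp on the B channel (largest span, 148): t = (62 − 152) / (4 − 152) = -90/-148 = 0.60811.
Check on R: (57 − 138)/(5 − 138) = 0.609 ✓

0.61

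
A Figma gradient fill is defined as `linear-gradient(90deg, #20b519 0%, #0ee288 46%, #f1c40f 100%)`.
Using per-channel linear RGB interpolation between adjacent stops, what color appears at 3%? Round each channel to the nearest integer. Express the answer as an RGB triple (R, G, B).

3% lies between the 0% and 46% stops, so the local fraction is t = (3 − 0)/(46 − 0) = 3/46 ≈ 0.0652.
#20b519 → (32, 181, 25); #0ee288 → (14, 226, 136).
R = 32 + 0.0652 × (14 − 32) = 30.826 → 31
G = 181 + 0.0652 × (226 − 181) = 183.934 → 184
B = 25 + 0.0652 × (136 − 25) = 32.237 → 32

(31, 184, 32)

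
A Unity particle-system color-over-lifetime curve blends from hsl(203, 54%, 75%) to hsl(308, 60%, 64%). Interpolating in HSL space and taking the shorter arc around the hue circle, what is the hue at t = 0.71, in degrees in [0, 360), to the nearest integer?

278

Hue arc: Δh = 308 − 203 = 105° (|Δh| ≤ 180, already the shorter path).
H = 203 + 0.71 × (105) = 277.55 → 278°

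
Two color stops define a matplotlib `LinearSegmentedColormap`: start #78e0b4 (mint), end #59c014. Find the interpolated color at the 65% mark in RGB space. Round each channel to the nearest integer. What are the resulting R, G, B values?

#78e0b4 → (120, 224, 180); #59c014 → (89, 192, 20).
65% corresponds to t = 0.65.
R = 120 + 0.65 × (89 − 120) = 120 + 0.65 × -31 = 99.85 → 100
G = 224 + 0.65 × (192 − 224) = 224 + 0.65 × -32 = 203.2 → 203
B = 180 + 0.65 × (20 − 180) = 180 + 0.65 × -160 = 76 → 76
So the blended color is (100, 203, 76), about #64cb4c.

(100, 203, 76)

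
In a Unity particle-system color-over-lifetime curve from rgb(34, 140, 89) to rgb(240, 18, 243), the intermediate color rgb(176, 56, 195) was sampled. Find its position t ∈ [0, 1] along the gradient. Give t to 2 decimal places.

0.69

Invert the lerp on the R channel (largest span, 206): t = (176 − 34) / (240 − 34) = 142/206 = 0.68932.
Check on G: (56 − 140)/(18 − 140) = 0.6885 ✓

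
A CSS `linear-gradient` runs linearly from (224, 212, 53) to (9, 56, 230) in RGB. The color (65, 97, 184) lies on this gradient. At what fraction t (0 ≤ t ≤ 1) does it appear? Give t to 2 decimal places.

Invert the lerp on the R channel (largest span, 215): t = (65 − 224) / (9 − 224) = -159/-215 = 0.73953.
Check on G: (97 − 212)/(56 − 212) = 0.7372 ✓

0.74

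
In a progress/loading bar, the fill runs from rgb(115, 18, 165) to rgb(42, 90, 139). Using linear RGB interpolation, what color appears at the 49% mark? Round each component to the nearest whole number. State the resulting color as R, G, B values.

49% corresponds to t = 0.49.
R = 115 + 0.49 × (42 − 115) = 115 + 0.49 × -73 = 79.23 → 79
G = 18 + 0.49 × (90 − 18) = 18 + 0.49 × 72 = 53.28 → 53
B = 165 + 0.49 × (139 − 165) = 165 + 0.49 × -26 = 152.26 → 152
So the blended color is (79, 53, 152), about #4f3598.

(79, 53, 152)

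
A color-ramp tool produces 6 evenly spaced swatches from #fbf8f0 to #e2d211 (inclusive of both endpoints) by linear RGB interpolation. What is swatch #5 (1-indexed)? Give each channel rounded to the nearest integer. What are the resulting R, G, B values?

With 6 swatches and endpoints inclusive, swatch 5 sits at t = (5 − 1)/(6 − 1) = 4/5 ≈ 0.8.
#fbf8f0 → (251, 248, 240); #e2d211 → (226, 210, 17).
R = 251 + 0.8 × (226 − 251) = 231 → 231
G = 248 + 0.8 × (210 − 248) = 217.6 → 218
B = 240 + 0.8 × (17 − 240) = 61.6 → 62

(231, 218, 62)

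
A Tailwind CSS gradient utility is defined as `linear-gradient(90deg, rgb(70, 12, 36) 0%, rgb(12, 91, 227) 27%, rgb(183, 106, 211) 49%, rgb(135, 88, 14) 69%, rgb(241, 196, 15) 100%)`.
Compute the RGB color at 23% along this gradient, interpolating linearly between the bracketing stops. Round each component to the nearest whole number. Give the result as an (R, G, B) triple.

23% lies between the 0% and 27% stops, so the local fraction is t = (23 − 0)/(27 − 0) = 23/27 ≈ 0.8519.
R = 70 + 0.8519 × (12 − 70) = 20.59 → 21
G = 12 + 0.8519 × (91 − 12) = 79.3 → 79
B = 36 + 0.8519 × (227 − 36) = 198.713 → 199

(21, 79, 199)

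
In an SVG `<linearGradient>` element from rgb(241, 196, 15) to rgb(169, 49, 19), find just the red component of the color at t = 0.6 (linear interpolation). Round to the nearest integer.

198

R = 241 + 0.6 × (169 − 241) = 197.8 → 198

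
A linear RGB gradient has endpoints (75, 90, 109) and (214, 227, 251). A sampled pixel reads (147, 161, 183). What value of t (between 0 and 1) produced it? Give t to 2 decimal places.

0.52

Invert the lerp on the B channel (largest span, 142): t = (183 − 109) / (251 − 109) = 74/142 = 0.52113.
Check on R: (147 − 75)/(214 − 75) = 0.518 ✓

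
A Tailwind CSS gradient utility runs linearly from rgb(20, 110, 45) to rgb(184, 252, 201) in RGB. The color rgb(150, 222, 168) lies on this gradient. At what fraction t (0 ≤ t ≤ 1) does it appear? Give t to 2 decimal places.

0.79

Invert the lerp on the R channel (largest span, 164): t = (150 − 20) / (184 − 20) = 130/164 = 0.79268.
Check on G: (222 − 110)/(252 − 110) = 0.7887 ✓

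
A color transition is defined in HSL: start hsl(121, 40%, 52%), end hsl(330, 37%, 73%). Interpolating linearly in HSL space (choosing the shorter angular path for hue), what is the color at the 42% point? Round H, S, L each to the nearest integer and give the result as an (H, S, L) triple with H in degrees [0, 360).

Hue: 330 − 121 = 209°, but |209| > 180 so the shorter arc goes the other way: Δh = 209 − 360 = -151°.
H = 121 + 0.42 × (-151) = 57.58 → 58°
S = 40 + 0.42 × (37 − 40) = 38.74 → 39%
L = 52 + 0.42 × (73 − 52) = 60.82 → 61%

(58, 39, 61)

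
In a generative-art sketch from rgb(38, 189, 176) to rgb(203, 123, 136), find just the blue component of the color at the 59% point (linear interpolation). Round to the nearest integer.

B = 176 + 0.59 × (136 − 176) = 152.4 → 152

152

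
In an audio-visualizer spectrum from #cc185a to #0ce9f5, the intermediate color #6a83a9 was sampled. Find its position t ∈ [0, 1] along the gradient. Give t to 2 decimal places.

0.51

Invert the lerp on the G channel (largest span, 209): t = (131 − 24) / (233 − 24) = 107/209 = 0.51196.
Check on R: (106 − 204)/(12 − 204) = 0.5104 ✓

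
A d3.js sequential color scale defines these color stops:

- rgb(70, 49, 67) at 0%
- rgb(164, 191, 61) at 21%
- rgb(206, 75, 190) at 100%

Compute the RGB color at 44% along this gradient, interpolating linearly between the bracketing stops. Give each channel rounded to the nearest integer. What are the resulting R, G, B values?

(176, 157, 99)

44% lies between the 21% and 100% stops, so the local fraction is t = (44 − 21)/(100 − 21) = 23/79 ≈ 0.2911.
R = 164 + 0.2911 × (206 − 164) = 176.226 → 176
G = 191 + 0.2911 × (75 − 191) = 157.232 → 157
B = 61 + 0.2911 × (190 − 61) = 98.552 → 99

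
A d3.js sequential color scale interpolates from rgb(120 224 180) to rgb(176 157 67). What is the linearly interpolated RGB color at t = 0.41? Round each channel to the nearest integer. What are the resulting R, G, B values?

(143, 197, 134)

R = 120 + 0.41 × (176 − 120) = 120 + 0.41 × 56 = 142.96 → 143
G = 224 + 0.41 × (157 − 224) = 224 + 0.41 × -67 = 196.53 → 197
B = 180 + 0.41 × (67 − 180) = 180 + 0.41 × -113 = 133.67 → 134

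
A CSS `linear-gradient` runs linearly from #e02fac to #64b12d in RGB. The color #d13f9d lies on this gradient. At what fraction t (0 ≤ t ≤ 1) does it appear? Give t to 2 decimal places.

Invert the lerp on the G channel (largest span, 130): t = (63 − 47) / (177 − 47) = 16/130 = 0.12308.
Check on R: (209 − 224)/(100 − 224) = 0.121 ✓

0.12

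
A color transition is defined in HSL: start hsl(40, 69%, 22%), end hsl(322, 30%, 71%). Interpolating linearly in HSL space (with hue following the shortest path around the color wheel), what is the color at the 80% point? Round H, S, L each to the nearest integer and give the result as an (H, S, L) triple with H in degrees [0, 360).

(338, 38, 61)

Hue: 322 − 40 = 282°, but |282| > 180 so the shorter arc goes the other way: Δh = 282 − 360 = -78°.
H = 40 + 0.8 × (-78) = -22.4 → -22 → -22 mod 360 = 338°
S = 69 + 0.8 × (30 − 69) = 37.8 → 38%
L = 22 + 0.8 × (71 − 22) = 61.2 → 61%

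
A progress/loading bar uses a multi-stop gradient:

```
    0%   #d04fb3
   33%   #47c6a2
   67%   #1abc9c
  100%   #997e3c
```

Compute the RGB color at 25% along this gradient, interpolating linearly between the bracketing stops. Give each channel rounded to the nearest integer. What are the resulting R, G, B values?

25% lies between the 0% and 33% stops, so the local fraction is t = (25 − 0)/(33 − 0) = 25/33 ≈ 0.7576.
#d04fb3 → (208, 79, 179); #47c6a2 → (71, 198, 162).
R = 208 + 0.7576 × (71 − 208) = 104.209 → 104
G = 79 + 0.7576 × (198 − 79) = 169.154 → 169
B = 179 + 0.7576 × (162 − 179) = 166.121 → 166

(104, 169, 166)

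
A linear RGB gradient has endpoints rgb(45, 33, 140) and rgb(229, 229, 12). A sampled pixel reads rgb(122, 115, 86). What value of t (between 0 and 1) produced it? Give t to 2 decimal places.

0.42

Invert the lerp on the G channel (largest span, 196): t = (115 − 33) / (229 − 33) = 82/196 = 0.41837.
Check on R: (122 − 45)/(229 − 45) = 0.4185 ✓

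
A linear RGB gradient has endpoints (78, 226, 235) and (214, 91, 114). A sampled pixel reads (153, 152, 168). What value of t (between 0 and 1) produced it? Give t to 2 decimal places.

Invert the lerp on the R channel (largest span, 136): t = (153 − 78) / (214 − 78) = 75/136 = 0.55147.
Check on G: (152 − 226)/(91 − 226) = 0.5481 ✓

0.55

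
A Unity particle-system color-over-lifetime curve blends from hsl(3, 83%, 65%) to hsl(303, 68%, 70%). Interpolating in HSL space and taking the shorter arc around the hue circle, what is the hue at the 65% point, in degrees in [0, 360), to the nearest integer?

324

Hue: 303 − 3 = 300°, but |300| > 180 so the shorter arc goes the other way: Δh = 300 − 360 = -60°.
H = 3 + 0.65 × (-60) = -36 → -36 → -36 mod 360 = 324°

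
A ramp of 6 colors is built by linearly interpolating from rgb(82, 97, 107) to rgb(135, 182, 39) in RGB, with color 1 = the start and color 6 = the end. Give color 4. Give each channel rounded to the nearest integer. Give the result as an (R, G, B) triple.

(114, 148, 66)

With 6 swatches and endpoints inclusive, swatch 4 sits at t = (4 − 1)/(6 − 1) = 3/5 ≈ 0.6.
R = 82 + 0.6 × (135 − 82) = 113.8 → 114
G = 97 + 0.6 × (182 − 97) = 148 → 148
B = 107 + 0.6 × (39 − 107) = 66.2 → 66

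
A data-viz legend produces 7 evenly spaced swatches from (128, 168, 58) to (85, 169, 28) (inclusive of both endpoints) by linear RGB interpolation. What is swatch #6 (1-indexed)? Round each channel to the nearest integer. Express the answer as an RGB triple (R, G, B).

(92, 169, 33)

With 7 swatches and endpoints inclusive, swatch 6 sits at t = (6 − 1)/(7 − 1) = 5/6 ≈ 0.8333.
R = 128 + 0.8333 × (85 − 128) = 92.168 → 92
G = 168 + 0.8333 × (169 − 168) = 168.833 → 169
B = 58 + 0.8333 × (28 − 58) = 33.001 → 33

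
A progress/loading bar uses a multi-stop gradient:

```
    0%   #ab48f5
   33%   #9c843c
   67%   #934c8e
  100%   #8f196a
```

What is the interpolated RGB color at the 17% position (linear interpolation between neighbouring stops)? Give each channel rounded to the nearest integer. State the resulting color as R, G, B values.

17% lies between the 0% and 33% stops, so the local fraction is t = (17 − 0)/(33 − 0) = 17/33 ≈ 0.5152.
#ab48f5 → (171, 72, 245); #9c843c → (156, 132, 60).
R = 171 + 0.5152 × (156 − 171) = 163.272 → 163
G = 72 + 0.5152 × (132 − 72) = 102.912 → 103
B = 245 + 0.5152 × (60 − 245) = 149.688 → 150

(163, 103, 150)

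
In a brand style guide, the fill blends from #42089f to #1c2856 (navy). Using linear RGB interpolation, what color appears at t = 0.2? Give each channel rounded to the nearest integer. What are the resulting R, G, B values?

#42089f → (66, 8, 159); #1c2856 → (28, 40, 86).
R = 66 + 0.2 × (28 − 66) = 66 + 0.2 × -38 = 58.4 → 58
G = 8 + 0.2 × (40 − 8) = 8 + 0.2 × 32 = 14.4 → 14
B = 159 + 0.2 × (86 − 159) = 159 + 0.2 × -73 = 144.4 → 144

(58, 14, 144)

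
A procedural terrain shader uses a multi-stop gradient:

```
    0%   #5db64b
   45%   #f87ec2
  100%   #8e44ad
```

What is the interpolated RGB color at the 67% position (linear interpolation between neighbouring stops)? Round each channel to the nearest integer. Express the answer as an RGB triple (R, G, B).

67% lies between the 45% and 100% stops, so the local fraction is t = (67 − 45)/(100 − 45) = 22/55 ≈ 0.4.
#f87ec2 → (248, 126, 194); #8e44ad → (142, 68, 173).
R = 248 + 0.4 × (142 − 248) = 205.6 → 206
G = 126 + 0.4 × (68 − 126) = 102.8 → 103
B = 194 + 0.4 × (173 − 194) = 185.6 → 186

(206, 103, 186)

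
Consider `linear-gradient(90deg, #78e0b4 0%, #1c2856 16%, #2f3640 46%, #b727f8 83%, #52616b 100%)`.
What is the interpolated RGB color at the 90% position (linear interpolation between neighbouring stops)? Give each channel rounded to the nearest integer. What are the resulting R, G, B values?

90% lies between the 83% and 100% stops, so the local fraction is t = (90 − 83)/(100 − 83) = 7/17 ≈ 0.4118.
#b727f8 → (183, 39, 248); #52616b → (82, 97, 107).
R = 183 + 0.4118 × (82 − 183) = 141.408 → 141
G = 39 + 0.4118 × (97 − 39) = 62.884 → 63
B = 248 + 0.4118 × (107 − 248) = 189.936 → 190

(141, 63, 190)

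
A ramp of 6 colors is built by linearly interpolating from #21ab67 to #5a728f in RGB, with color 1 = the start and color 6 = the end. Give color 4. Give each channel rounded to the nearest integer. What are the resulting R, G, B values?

With 6 swatches and endpoints inclusive, swatch 4 sits at t = (4 − 1)/(6 − 1) = 3/5 ≈ 0.6.
#21ab67 → (33, 171, 103); #5a728f → (90, 114, 143).
R = 33 + 0.6 × (90 − 33) = 67.2 → 67
G = 171 + 0.6 × (114 − 171) = 136.8 → 137
B = 103 + 0.6 × (143 − 103) = 127 → 127

(67, 137, 127)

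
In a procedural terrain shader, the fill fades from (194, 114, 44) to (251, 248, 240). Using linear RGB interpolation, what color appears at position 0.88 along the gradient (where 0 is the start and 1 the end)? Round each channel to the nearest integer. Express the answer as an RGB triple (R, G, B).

(244, 232, 216)

R = 194 + 0.88 × (251 − 194) = 194 + 0.88 × 57 = 244.16 → 244
G = 114 + 0.88 × (248 − 114) = 114 + 0.88 × 134 = 231.92 → 232
B = 44 + 0.88 × (240 − 44) = 44 + 0.88 × 196 = 216.48 → 216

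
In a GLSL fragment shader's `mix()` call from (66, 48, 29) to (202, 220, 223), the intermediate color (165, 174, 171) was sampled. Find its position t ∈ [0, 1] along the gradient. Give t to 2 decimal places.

Invert the lerp on the B channel (largest span, 194): t = (171 − 29) / (223 − 29) = 142/194 = 0.73196.
Check on R: (165 − 66)/(202 − 66) = 0.7279 ✓

0.73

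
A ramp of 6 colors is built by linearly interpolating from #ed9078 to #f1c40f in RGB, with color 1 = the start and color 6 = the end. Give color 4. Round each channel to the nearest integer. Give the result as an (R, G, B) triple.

With 6 swatches and endpoints inclusive, swatch 4 sits at t = (4 − 1)/(6 − 1) = 3/5 ≈ 0.6.
#ed9078 → (237, 144, 120); #f1c40f → (241, 196, 15).
R = 237 + 0.6 × (241 − 237) = 239.4 → 239
G = 144 + 0.6 × (196 − 144) = 175.2 → 175
B = 120 + 0.6 × (15 − 120) = 57 → 57

(239, 175, 57)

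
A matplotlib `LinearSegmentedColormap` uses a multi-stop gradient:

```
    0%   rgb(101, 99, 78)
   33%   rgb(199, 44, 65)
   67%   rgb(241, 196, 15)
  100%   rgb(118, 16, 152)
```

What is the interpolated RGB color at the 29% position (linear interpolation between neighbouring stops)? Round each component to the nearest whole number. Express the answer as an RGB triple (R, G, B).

(187, 51, 67)

29% lies between the 0% and 33% stops, so the local fraction is t = (29 − 0)/(33 − 0) = 29/33 ≈ 0.8788.
R = 101 + 0.8788 × (199 − 101) = 187.122 → 187
G = 99 + 0.8788 × (44 − 99) = 50.666 → 51
B = 78 + 0.8788 × (65 − 78) = 66.576 → 67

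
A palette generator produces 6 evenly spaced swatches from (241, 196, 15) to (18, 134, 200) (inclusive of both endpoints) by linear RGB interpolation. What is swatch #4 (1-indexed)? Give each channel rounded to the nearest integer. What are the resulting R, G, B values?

(107, 159, 126)

With 6 swatches and endpoints inclusive, swatch 4 sits at t = (4 − 1)/(6 − 1) = 3/5 ≈ 0.6.
R = 241 + 0.6 × (18 − 241) = 107.2 → 107
G = 196 + 0.6 × (134 − 196) = 158.8 → 159
B = 15 + 0.6 × (200 − 15) = 126 → 126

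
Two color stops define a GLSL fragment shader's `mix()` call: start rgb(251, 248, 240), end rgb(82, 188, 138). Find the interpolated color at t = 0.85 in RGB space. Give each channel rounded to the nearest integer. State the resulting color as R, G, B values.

R = 251 + 0.85 × (82 − 251) = 251 + 0.85 × -169 = 107.35 → 107
G = 248 + 0.85 × (188 − 248) = 248 + 0.85 × -60 = 197 → 197
B = 240 + 0.85 × (138 − 240) = 240 + 0.85 × -102 = 153.3 → 153

(107, 197, 153)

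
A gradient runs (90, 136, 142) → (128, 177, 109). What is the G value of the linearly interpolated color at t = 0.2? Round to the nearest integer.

G = 136 + 0.2 × (177 − 136) = 144.2 → 144

144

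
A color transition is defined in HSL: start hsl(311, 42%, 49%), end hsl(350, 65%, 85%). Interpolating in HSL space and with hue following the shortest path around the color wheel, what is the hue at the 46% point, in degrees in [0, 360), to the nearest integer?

329

Hue arc: Δh = 350 − 311 = 39° (|Δh| ≤ 180, already the shorter path).
H = 311 + 0.46 × (39) = 328.94 → 329°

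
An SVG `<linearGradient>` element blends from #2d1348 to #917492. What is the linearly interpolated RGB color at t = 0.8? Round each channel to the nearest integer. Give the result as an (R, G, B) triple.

(125, 97, 131)

#2d1348 → (45, 19, 72); #917492 → (145, 116, 146).
R = 45 + 0.8 × (145 − 45) = 45 + 0.8 × 100 = 125 → 125
G = 19 + 0.8 × (116 − 19) = 19 + 0.8 × 97 = 96.6 → 97
B = 72 + 0.8 × (146 − 72) = 72 + 0.8 × 74 = 131.2 → 131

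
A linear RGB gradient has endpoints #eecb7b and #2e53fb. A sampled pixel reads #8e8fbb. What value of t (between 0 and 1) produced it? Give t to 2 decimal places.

0.50

Invert the lerp on the R channel (largest span, 192): t = (142 − 238) / (46 − 238) = -96/-192 = 0.5.
Check on G: (143 − 203)/(83 − 203) = 0.5 ✓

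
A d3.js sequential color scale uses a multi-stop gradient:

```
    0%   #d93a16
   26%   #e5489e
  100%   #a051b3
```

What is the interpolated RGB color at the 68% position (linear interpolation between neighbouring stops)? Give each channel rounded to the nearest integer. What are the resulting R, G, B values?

(190, 77, 170)

68% lies between the 26% and 100% stops, so the local fraction is t = (68 − 26)/(100 − 26) = 42/74 ≈ 0.5676.
#e5489e → (229, 72, 158); #a051b3 → (160, 81, 179).
R = 229 + 0.5676 × (160 − 229) = 189.836 → 190
G = 72 + 0.5676 × (81 − 72) = 77.108 → 77
B = 158 + 0.5676 × (179 − 158) = 169.92 → 170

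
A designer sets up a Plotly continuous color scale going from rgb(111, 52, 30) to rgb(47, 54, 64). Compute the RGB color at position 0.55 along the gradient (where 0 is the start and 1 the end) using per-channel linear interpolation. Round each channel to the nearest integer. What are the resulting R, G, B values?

R = 111 + 0.55 × (47 − 111) = 111 + 0.55 × -64 = 75.8 → 76
G = 52 + 0.55 × (54 − 52) = 52 + 0.55 × 2 = 53.1 → 53
B = 30 + 0.55 × (64 − 30) = 30 + 0.55 × 34 = 48.7 → 49

(76, 53, 49)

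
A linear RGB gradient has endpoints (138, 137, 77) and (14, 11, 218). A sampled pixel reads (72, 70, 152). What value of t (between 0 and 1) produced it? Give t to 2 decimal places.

Invert the lerp on the B channel (largest span, 141): t = (152 − 77) / (218 − 77) = 75/141 = 0.53191.
Check on R: (72 − 138)/(14 − 138) = 0.5323 ✓

0.53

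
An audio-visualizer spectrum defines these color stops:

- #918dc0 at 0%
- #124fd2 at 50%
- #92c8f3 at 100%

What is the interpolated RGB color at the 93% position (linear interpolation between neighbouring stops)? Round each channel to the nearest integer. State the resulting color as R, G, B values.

93% lies between the 50% and 100% stops, so the local fraction is t = (93 − 50)/(100 − 50) = 43/50 ≈ 0.86.
#124fd2 → (18, 79, 210); #92c8f3 → (146, 200, 243).
R = 18 + 0.86 × (146 − 18) = 128.08 → 128
G = 79 + 0.86 × (200 − 79) = 183.06 → 183
B = 210 + 0.86 × (243 − 210) = 238.38 → 238

(128, 183, 238)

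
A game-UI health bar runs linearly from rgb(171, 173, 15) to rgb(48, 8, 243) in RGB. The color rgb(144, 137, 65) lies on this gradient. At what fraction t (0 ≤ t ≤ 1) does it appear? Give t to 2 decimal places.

Invert the lerp on the B channel (largest span, 228): t = (65 − 15) / (243 − 15) = 50/228 = 0.2193.
Check on R: (144 − 171)/(48 − 171) = 0.2195 ✓

0.22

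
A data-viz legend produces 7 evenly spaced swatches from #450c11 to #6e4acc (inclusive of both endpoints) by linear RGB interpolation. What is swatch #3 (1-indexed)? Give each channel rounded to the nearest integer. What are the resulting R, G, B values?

(83, 33, 79)

With 7 swatches and endpoints inclusive, swatch 3 sits at t = (3 − 1)/(7 − 1) = 2/6 ≈ 0.3333.
#450c11 → (69, 12, 17); #6e4acc → (110, 74, 204).
R = 69 + 0.3333 × (110 − 69) = 82.665 → 83
G = 12 + 0.3333 × (74 − 12) = 32.665 → 33
B = 17 + 0.3333 × (204 − 17) = 79.327 → 79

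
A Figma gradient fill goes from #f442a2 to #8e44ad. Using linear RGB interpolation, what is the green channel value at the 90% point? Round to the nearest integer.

G₁ = 66 (from #f442a2), G₂ = 68 (from #8e44ad).
G = 66 + 0.9 × (68 − 66) = 67.8 → 68

68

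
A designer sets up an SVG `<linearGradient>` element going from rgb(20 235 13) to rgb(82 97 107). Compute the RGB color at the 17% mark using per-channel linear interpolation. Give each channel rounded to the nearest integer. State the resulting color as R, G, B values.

(31, 212, 29)

17% corresponds to t = 0.17.
R = 20 + 0.17 × (82 − 20) = 20 + 0.17 × 62 = 30.54 → 31
G = 235 + 0.17 × (97 − 235) = 235 + 0.17 × -138 = 211.54 → 212
B = 13 + 0.17 × (107 − 13) = 13 + 0.17 × 94 = 28.98 → 29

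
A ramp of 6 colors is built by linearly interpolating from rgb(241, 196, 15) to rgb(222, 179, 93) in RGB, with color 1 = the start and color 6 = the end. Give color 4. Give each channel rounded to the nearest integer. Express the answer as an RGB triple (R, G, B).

(230, 186, 62)

With 6 swatches and endpoints inclusive, swatch 4 sits at t = (4 − 1)/(6 − 1) = 3/5 ≈ 0.6.
R = 241 + 0.6 × (222 − 241) = 229.6 → 230
G = 196 + 0.6 × (179 − 196) = 185.8 → 186
B = 15 + 0.6 × (93 − 15) = 61.8 → 62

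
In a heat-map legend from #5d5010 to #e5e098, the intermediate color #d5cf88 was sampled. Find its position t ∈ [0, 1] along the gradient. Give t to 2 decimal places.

0.88

Invert the lerp on the G channel (largest span, 144): t = (207 − 80) / (224 − 80) = 127/144 = 0.88194.
Check on R: (213 − 93)/(229 − 93) = 0.8824 ✓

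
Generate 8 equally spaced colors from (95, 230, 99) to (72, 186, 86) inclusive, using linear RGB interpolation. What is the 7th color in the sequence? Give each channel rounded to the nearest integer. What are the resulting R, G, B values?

With 8 swatches and endpoints inclusive, swatch 7 sits at t = (7 − 1)/(8 − 1) = 6/7 ≈ 0.8571.
R = 95 + 0.8571 × (72 − 95) = 75.287 → 75
G = 230 + 0.8571 × (186 − 230) = 192.288 → 192
B = 99 + 0.8571 × (86 − 99) = 87.858 → 88

(75, 192, 88)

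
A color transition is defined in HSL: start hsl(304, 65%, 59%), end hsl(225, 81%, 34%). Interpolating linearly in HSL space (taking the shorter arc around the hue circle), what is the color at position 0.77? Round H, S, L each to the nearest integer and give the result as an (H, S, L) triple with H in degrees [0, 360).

Hue arc: Δh = 225 − 304 = -79° (|Δh| ≤ 180, already the shorter path).
H = 304 + 0.77 × (-79) = 243.17 → 243°
S = 65 + 0.77 × (81 − 65) = 77.32 → 77%
L = 59 + 0.77 × (34 − 59) = 39.75 → 40%

(243, 77, 40)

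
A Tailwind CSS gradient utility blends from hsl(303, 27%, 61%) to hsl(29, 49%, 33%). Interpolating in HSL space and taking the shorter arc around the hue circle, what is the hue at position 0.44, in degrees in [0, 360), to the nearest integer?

341

Hue: 29 − 303 = -274°, but |-274| > 180 so the shorter arc goes the other way: Δh = -274 + 360 = 86°.
H = 303 + 0.44 × (86) = 340.84 → 341°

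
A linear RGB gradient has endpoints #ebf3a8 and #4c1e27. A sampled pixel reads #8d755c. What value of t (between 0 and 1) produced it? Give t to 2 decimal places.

0.59

Invert the lerp on the G channel (largest span, 213): t = (117 − 243) / (30 − 243) = -126/-213 = 0.59155.
Check on R: (141 − 235)/(76 − 235) = 0.5912 ✓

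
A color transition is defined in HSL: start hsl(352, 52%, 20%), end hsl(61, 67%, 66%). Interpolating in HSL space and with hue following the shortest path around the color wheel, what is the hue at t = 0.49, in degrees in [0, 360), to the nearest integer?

26

Hue: 61 − 352 = -291°, but |-291| > 180 so the shorter arc goes the other way: Δh = -291 + 360 = 69°.
H = 352 + 0.49 × (69) = 385.81 → 386 → 386 mod 360 = 26°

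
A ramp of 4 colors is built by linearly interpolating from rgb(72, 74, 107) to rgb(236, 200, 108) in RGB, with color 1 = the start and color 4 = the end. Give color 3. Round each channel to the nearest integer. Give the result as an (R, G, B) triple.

With 4 swatches and endpoints inclusive, swatch 3 sits at t = (3 − 1)/(4 − 1) = 2/3 ≈ 0.6667.
R = 72 + 0.6667 × (236 − 72) = 181.339 → 181
G = 74 + 0.6667 × (200 − 74) = 158.004 → 158
B = 107 + 0.6667 × (108 − 107) = 107.667 → 108

(181, 158, 108)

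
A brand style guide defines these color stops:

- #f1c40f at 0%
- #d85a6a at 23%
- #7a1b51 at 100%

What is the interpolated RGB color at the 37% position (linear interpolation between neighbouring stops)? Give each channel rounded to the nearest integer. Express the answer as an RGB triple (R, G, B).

(199, 79, 101)

37% lies between the 23% and 100% stops, so the local fraction is t = (37 − 23)/(100 − 23) = 14/77 ≈ 0.1818.
#d85a6a → (216, 90, 106); #7a1b51 → (122, 27, 81).
R = 216 + 0.1818 × (122 − 216) = 198.911 → 199
G = 90 + 0.1818 × (27 − 90) = 78.547 → 79
B = 106 + 0.1818 × (81 − 106) = 101.455 → 101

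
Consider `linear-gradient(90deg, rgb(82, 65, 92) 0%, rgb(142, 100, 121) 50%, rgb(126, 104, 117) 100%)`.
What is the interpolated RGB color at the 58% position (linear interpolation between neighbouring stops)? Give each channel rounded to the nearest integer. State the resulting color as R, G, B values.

58% lies between the 50% and 100% stops, so the local fraction is t = (58 − 50)/(100 − 50) = 8/50 ≈ 0.16.
R = 142 + 0.16 × (126 − 142) = 139.44 → 139
G = 100 + 0.16 × (104 − 100) = 100.64 → 101
B = 121 + 0.16 × (117 − 121) = 120.36 → 120

(139, 101, 120)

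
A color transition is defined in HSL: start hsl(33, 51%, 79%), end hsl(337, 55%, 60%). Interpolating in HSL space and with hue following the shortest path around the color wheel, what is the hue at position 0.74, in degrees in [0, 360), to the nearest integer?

Hue: 337 − 33 = 304°, but |304| > 180 so the shorter arc goes the other way: Δh = 304 − 360 = -56°.
H = 33 + 0.74 × (-56) = -8.44 → -8 → -8 mod 360 = 352°

352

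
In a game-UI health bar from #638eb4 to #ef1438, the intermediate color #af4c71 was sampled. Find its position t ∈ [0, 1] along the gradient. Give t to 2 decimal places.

Invert the lerp on the R channel (largest span, 140): t = (175 − 99) / (239 − 99) = 76/140 = 0.54286.
Check on G: (76 − 142)/(20 − 142) = 0.541 ✓

0.54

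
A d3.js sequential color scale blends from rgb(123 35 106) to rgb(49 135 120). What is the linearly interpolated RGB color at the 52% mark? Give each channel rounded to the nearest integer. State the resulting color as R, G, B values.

(85, 87, 113)

52% corresponds to t = 0.52.
R = 123 + 0.52 × (49 − 123) = 123 + 0.52 × -74 = 84.52 → 85
G = 35 + 0.52 × (135 − 35) = 35 + 0.52 × 100 = 87 → 87
B = 106 + 0.52 × (120 − 106) = 106 + 0.52 × 14 = 113.28 → 113
So the blended color is (85, 87, 113), about #555771.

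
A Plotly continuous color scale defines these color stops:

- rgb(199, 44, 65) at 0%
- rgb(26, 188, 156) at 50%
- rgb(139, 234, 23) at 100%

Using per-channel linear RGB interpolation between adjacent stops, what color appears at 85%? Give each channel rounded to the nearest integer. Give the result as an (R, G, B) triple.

(105, 220, 63)

85% lies between the 50% and 100% stops, so the local fraction is t = (85 − 50)/(100 − 50) = 35/50 ≈ 0.7.
R = 26 + 0.7 × (139 − 26) = 105.1 → 105
G = 188 + 0.7 × (234 − 188) = 220.2 → 220
B = 156 + 0.7 × (23 − 156) = 62.9 → 63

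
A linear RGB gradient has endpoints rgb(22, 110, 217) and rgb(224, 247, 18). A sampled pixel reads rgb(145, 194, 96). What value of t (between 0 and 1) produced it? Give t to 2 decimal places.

0.61

Invert the lerp on the R channel (largest span, 202): t = (145 − 22) / (224 − 22) = 123/202 = 0.60891.
Check on G: (194 − 110)/(247 − 110) = 0.6131 ✓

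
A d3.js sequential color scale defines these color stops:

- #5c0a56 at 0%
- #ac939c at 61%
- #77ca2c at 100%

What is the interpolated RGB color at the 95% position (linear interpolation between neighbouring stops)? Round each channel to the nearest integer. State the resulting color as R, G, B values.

(126, 195, 58)

95% lies between the 61% and 100% stops, so the local fraction is t = (95 − 61)/(100 − 61) = 34/39 ≈ 0.8718.
#ac939c → (172, 147, 156); #77ca2c → (119, 202, 44).
R = 172 + 0.8718 × (119 − 172) = 125.795 → 126
G = 147 + 0.8718 × (202 − 147) = 194.949 → 195
B = 156 + 0.8718 × (44 − 156) = 58.358 → 58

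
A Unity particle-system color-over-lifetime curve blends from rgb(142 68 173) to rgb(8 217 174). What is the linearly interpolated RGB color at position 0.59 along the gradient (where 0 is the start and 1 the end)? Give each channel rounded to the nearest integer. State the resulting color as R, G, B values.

(63, 156, 174)

R = 142 + 0.59 × (8 − 142) = 142 + 0.59 × -134 = 62.94 → 63
G = 68 + 0.59 × (217 − 68) = 68 + 0.59 × 149 = 155.91 → 156
B = 173 + 0.59 × (174 − 173) = 173 + 0.59 × 1 = 173.59 → 174
So the blended color is (63, 156, 174), about #3f9cae.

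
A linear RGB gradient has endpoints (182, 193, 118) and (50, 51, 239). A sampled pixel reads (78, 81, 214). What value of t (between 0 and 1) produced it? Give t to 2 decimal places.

Invert the lerp on the G channel (largest span, 142): t = (81 − 193) / (51 − 193) = -112/-142 = 0.78873.
Check on R: (78 − 182)/(50 − 182) = 0.7879 ✓

0.79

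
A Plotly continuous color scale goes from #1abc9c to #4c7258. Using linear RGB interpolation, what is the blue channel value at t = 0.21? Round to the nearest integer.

142

B₁ = 156 (from #1abc9c), B₂ = 88 (from #4c7258).
B = 156 + 0.21 × (88 − 156) = 141.72 → 142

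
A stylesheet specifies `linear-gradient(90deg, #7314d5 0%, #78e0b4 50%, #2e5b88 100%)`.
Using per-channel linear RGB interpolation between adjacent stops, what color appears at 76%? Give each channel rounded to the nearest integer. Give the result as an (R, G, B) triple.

(82, 155, 157)

76% lies between the 50% and 100% stops, so the local fraction is t = (76 − 50)/(100 − 50) = 26/50 ≈ 0.52.
#78e0b4 → (120, 224, 180); #2e5b88 → (46, 91, 136).
R = 120 + 0.52 × (46 − 120) = 81.52 → 82
G = 224 + 0.52 × (91 − 224) = 154.84 → 155
B = 180 + 0.52 × (136 − 180) = 157.12 → 157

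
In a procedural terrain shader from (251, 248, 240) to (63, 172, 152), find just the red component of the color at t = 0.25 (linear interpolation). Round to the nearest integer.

204

R = 251 + 0.25 × (63 − 251) = 204 → 204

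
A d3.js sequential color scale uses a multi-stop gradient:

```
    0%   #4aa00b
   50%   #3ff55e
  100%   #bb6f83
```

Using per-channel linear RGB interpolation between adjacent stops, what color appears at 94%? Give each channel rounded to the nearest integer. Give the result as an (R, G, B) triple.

94% lies between the 50% and 100% stops, so the local fraction is t = (94 − 50)/(100 − 50) = 44/50 ≈ 0.88.
#3ff55e → (63, 245, 94); #bb6f83 → (187, 111, 131).
R = 63 + 0.88 × (187 − 63) = 172.12 → 172
G = 245 + 0.88 × (111 − 245) = 127.08 → 127
B = 94 + 0.88 × (131 − 94) = 126.56 → 127

(172, 127, 127)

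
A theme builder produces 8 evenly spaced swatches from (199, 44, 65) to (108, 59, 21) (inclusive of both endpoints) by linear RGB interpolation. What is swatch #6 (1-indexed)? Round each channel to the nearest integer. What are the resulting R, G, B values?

With 8 swatches and endpoints inclusive, swatch 6 sits at t = (6 − 1)/(8 − 1) = 5/7 ≈ 0.7143.
R = 199 + 0.7143 × (108 − 199) = 133.999 → 134
G = 44 + 0.7143 × (59 − 44) = 54.715 → 55
B = 65 + 0.7143 × (21 − 65) = 33.571 → 34

(134, 55, 34)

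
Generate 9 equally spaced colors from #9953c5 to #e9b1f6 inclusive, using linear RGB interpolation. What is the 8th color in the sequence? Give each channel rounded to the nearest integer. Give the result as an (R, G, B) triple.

With 9 swatches and endpoints inclusive, swatch 8 sits at t = (8 − 1)/(9 − 1) = 7/8 ≈ 0.875.
#9953c5 → (153, 83, 197); #e9b1f6 → (233, 177, 246).
R = 153 + 0.875 × (233 − 153) = 223 → 223
G = 83 + 0.875 × (177 − 83) = 165.25 → 165
B = 197 + 0.875 × (246 − 197) = 239.875 → 240

(223, 165, 240)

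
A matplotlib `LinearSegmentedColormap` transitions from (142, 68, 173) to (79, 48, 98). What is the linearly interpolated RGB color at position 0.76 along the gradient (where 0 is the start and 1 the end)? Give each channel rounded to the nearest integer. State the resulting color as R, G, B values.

(94, 53, 116)

R = 142 + 0.76 × (79 − 142) = 142 + 0.76 × -63 = 94.12 → 94
G = 68 + 0.76 × (48 − 68) = 68 + 0.76 × -20 = 52.8 → 53
B = 173 + 0.76 × (98 − 173) = 173 + 0.76 × -75 = 116 → 116
So the blended color is (94, 53, 116), about #5e3574.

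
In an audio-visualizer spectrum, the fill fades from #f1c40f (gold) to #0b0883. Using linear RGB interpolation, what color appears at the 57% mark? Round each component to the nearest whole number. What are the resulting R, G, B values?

(110, 89, 81)

#f1c40f → (241, 196, 15); #0b0883 → (11, 8, 131).
57% corresponds to t = 0.57.
R = 241 + 0.57 × (11 − 241) = 241 + 0.57 × -230 = 109.9 → 110
G = 196 + 0.57 × (8 − 196) = 196 + 0.57 × -188 = 88.84 → 89
B = 15 + 0.57 × (131 − 15) = 15 + 0.57 × 116 = 81.12 → 81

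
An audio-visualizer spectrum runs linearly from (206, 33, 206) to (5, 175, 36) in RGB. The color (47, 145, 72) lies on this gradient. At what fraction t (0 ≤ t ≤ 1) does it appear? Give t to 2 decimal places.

Invert the lerp on the R channel (largest span, 201): t = (47 − 206) / (5 − 206) = -159/-201 = 0.79104.
Check on G: (145 − 33)/(175 − 33) = 0.7887 ✓

0.79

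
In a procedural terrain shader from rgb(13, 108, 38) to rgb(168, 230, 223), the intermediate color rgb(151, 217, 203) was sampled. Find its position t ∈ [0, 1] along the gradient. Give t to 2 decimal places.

0.89

Invert the lerp on the B channel (largest span, 185): t = (203 − 38) / (223 − 38) = 165/185 = 0.89189.
Check on R: (151 − 13)/(168 − 13) = 0.8903 ✓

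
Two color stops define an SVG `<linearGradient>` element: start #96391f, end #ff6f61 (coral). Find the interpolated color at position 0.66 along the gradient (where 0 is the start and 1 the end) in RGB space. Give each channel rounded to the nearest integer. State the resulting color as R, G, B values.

(219, 93, 75)

#96391f → (150, 57, 31); #ff6f61 → (255, 111, 97).
R = 150 + 0.66 × (255 − 150) = 150 + 0.66 × 105 = 219.3 → 219
G = 57 + 0.66 × (111 − 57) = 57 + 0.66 × 54 = 92.64 → 93
B = 31 + 0.66 × (97 − 31) = 31 + 0.66 × 66 = 74.56 → 75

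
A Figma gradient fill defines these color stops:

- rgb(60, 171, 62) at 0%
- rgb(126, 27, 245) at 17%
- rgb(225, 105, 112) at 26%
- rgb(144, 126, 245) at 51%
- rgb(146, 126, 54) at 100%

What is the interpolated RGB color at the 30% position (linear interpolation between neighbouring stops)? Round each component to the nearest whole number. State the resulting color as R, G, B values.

(212, 108, 133)

30% lies between the 26% and 51% stops, so the local fraction is t = (30 − 26)/(51 − 26) = 4/25 ≈ 0.16.
R = 225 + 0.16 × (144 − 225) = 212.04 → 212
G = 105 + 0.16 × (126 − 105) = 108.36 → 108
B = 112 + 0.16 × (245 − 112) = 133.28 → 133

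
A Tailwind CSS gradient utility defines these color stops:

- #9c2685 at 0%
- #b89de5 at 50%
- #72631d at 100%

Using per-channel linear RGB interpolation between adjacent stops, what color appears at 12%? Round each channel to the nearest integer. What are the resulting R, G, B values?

12% lies between the 0% and 50% stops, so the local fraction is t = (12 − 0)/(50 − 0) = 12/50 ≈ 0.24.
#9c2685 → (156, 38, 133); #b89de5 → (184, 157, 229).
R = 156 + 0.24 × (184 − 156) = 162.72 → 163
G = 38 + 0.24 × (157 − 38) = 66.56 → 67
B = 133 + 0.24 × (229 − 133) = 156.04 → 156

(163, 67, 156)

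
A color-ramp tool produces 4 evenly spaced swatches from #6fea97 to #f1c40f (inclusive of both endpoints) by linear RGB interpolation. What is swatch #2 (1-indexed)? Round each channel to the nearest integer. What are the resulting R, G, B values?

With 4 swatches and endpoints inclusive, swatch 2 sits at t = (2 − 1)/(4 − 1) = 1/3 ≈ 0.3333.
#6fea97 → (111, 234, 151); #f1c40f → (241, 196, 15).
R = 111 + 0.3333 × (241 − 111) = 154.329 → 154
G = 234 + 0.3333 × (196 − 234) = 221.335 → 221
B = 151 + 0.3333 × (15 − 151) = 105.671 → 106

(154, 221, 106)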